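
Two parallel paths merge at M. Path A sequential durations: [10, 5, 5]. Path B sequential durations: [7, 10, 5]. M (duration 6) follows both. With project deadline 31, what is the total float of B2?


Forward pass: ES(B2) = sum of predecessors on chain B = 7
EF = ES + duration = 7 + 10 = 17
Backward pass: LF(M) = deadline = 31; LS(M) = 31 - 6 = 25
LF(B2) = LS(M) - sum(successors on chain B) = 25 - 5 = 20
LS = LF - duration = 20 - 10 = 10
Total float = LS - ES = 10 - 7 = 3

3


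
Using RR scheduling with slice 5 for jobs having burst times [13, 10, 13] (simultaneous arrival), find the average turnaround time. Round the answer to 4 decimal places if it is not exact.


Time quantum = 5
Execution trace:
  J1 runs 5 units, time = 5
  J2 runs 5 units, time = 10
  J3 runs 5 units, time = 15
  J1 runs 5 units, time = 20
  J2 runs 5 units, time = 25
  J3 runs 5 units, time = 30
  J1 runs 3 units, time = 33
  J3 runs 3 units, time = 36
Finish times: [33, 25, 36]
Average turnaround = 94/3 = 31.3333

31.3333


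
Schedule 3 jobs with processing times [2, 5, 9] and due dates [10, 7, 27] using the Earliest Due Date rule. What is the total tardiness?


Sort by due date (EDD order): [(5, 7), (2, 10), (9, 27)]
Compute completion times and tardiness:
  Job 1: p=5, d=7, C=5, tardiness=max(0,5-7)=0
  Job 2: p=2, d=10, C=7, tardiness=max(0,7-10)=0
  Job 3: p=9, d=27, C=16, tardiness=max(0,16-27)=0
Total tardiness = 0

0


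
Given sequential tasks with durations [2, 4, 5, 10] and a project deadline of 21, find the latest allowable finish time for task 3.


LF(activity 3) = deadline - sum of successor durations
Successors: activities 4 through 4 with durations [10]
Sum of successor durations = 10
LF = 21 - 10 = 11

11


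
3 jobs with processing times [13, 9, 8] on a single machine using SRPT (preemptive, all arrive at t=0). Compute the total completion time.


Since all jobs arrive at t=0, SRPT equals SPT ordering.
SPT order: [8, 9, 13]
Completion times:
  Job 1: p=8, C=8
  Job 2: p=9, C=17
  Job 3: p=13, C=30
Total completion time = 8 + 17 + 30 = 55

55


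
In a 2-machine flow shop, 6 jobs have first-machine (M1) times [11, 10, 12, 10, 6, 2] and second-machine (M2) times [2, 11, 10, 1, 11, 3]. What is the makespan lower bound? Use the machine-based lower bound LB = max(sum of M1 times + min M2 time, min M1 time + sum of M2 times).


LB1 = sum(M1 times) + min(M2 times) = 51 + 1 = 52
LB2 = min(M1 times) + sum(M2 times) = 2 + 38 = 40
Lower bound = max(LB1, LB2) = max(52, 40) = 52

52


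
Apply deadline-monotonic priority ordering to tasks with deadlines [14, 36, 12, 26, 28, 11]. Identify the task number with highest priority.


Sort tasks by relative deadline (ascending):
  Task 6: deadline = 11
  Task 3: deadline = 12
  Task 1: deadline = 14
  Task 4: deadline = 26
  Task 5: deadline = 28
  Task 2: deadline = 36
Priority order (highest first): [6, 3, 1, 4, 5, 2]
Highest priority task = 6

6


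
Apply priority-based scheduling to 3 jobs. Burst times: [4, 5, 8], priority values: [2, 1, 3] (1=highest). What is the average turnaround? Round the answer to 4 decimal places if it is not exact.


Sort by priority (ascending = highest first):
Order: [(1, 5), (2, 4), (3, 8)]
Completion times:
  Priority 1, burst=5, C=5
  Priority 2, burst=4, C=9
  Priority 3, burst=8, C=17
Average turnaround = 31/3 = 10.3333

10.3333


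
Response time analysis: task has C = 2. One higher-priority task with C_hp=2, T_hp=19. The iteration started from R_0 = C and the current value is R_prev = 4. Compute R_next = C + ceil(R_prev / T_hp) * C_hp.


R_next = C + ceil(R_prev / T_hp) * C_hp
ceil(4 / 19) = ceil(0.2105) = 1
Interference = 1 * 2 = 2
R_next = 2 + 2 = 4
R_next = R_prev, so the iteration has converged (response time = 4).

4


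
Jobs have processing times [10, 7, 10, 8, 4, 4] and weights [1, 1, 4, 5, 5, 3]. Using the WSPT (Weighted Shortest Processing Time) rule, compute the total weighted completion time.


Compute p/w ratios and sort ascending (WSPT): [(4, 5), (4, 3), (8, 5), (10, 4), (7, 1), (10, 1)]
Compute weighted completion times:
  Job (p=4,w=5): C=4, w*C=5*4=20
  Job (p=4,w=3): C=8, w*C=3*8=24
  Job (p=8,w=5): C=16, w*C=5*16=80
  Job (p=10,w=4): C=26, w*C=4*26=104
  Job (p=7,w=1): C=33, w*C=1*33=33
  Job (p=10,w=1): C=43, w*C=1*43=43
Total weighted completion time = 304

304


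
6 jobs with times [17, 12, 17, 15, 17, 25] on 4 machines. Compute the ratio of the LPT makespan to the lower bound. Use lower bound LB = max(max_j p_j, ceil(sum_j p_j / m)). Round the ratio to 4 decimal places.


LPT order: [25, 17, 17, 17, 15, 12]
Machine loads after assignment: [25, 32, 29, 17]
LPT makespan = 32
Lower bound = max(max_job, ceil(total/4)) = max(25, 26) = 26
Ratio = 32 / 26 = 1.2308

1.2308


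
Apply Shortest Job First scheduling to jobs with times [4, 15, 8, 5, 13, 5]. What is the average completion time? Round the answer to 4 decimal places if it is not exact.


SJF order (ascending): [4, 5, 5, 8, 13, 15]
Completion times:
  Job 1: burst=4, C=4
  Job 2: burst=5, C=9
  Job 3: burst=5, C=14
  Job 4: burst=8, C=22
  Job 5: burst=13, C=35
  Job 6: burst=15, C=50
Average completion = 134/6 = 22.3333

22.3333


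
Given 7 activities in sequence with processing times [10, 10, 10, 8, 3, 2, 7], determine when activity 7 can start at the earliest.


Activity 7 starts after activities 1 through 6 complete.
Predecessor durations: [10, 10, 10, 8, 3, 2]
ES = 10 + 10 + 10 + 8 + 3 + 2 = 43

43


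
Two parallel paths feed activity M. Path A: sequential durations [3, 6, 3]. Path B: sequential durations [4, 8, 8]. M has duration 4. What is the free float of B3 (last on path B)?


ES(B3) = sum of predecessors on chain B = 12
EF(B3) = ES + duration = 12 + 8 = 20
Successor of B3 is M. ES(M) = max(sum(A), sum(B)) = max(12, 20) = 20
Free float = ES(successor) - EF(current) = 20 - 20 = 0

0


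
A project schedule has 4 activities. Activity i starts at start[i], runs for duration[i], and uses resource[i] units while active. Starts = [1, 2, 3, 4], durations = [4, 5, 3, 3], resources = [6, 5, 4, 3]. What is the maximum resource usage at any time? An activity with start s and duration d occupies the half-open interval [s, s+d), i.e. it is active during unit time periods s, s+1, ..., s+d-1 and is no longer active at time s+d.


Each activity i is active on [start_i, start_i + duration_i).
Compute total resource usage per time slot:
  t=0: active resources = [], total = 0
  t=1: active resources = [6], total = 6
  t=2: active resources = [6, 5], total = 11
  t=3: active resources = [6, 5, 4], total = 15
  t=4: active resources = [6, 5, 4, 3], total = 18
  t=5: active resources = [5, 4, 3], total = 12
  t=6: active resources = [5, 3], total = 8
Peak resource demand = 18

18


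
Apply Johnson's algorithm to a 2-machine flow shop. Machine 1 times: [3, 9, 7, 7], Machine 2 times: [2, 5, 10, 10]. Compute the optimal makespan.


Apply Johnson's rule:
  Group 1 (a <= b): [(3, 7, 10), (4, 7, 10)]
  Group 2 (a > b): [(2, 9, 5), (1, 3, 2)]
Optimal job order: [3, 4, 2, 1]
Schedule:
  Job 3: M1 done at 7, M2 done at 17
  Job 4: M1 done at 14, M2 done at 27
  Job 2: M1 done at 23, M2 done at 32
  Job 1: M1 done at 26, M2 done at 34
Makespan = 34

34


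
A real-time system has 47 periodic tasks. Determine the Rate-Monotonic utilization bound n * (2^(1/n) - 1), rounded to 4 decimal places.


Compute 2^(1/47) = 1.0148570979
Subtract 1: 1.0148570979 - 1 = 0.0148570979
Multiply by n: 47 * 0.0148570979 = 0.6982836013
Round to 4 dp: 0.6983

0.6983


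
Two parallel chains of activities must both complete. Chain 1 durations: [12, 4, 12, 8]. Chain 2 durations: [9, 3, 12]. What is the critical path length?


Path A total = 12 + 4 + 12 + 8 = 36
Path B total = 9 + 3 + 12 = 24
Critical path = longest path = max(36, 24) = 36

36


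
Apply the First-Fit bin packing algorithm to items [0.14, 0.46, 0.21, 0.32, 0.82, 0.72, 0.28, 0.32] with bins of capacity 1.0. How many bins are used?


Place items sequentially using First-Fit:
  Item 0.14 -> new Bin 1
  Item 0.46 -> Bin 1 (now 0.6)
  Item 0.21 -> Bin 1 (now 0.81)
  Item 0.32 -> new Bin 2
  Item 0.82 -> new Bin 3
  Item 0.72 -> new Bin 4
  Item 0.28 -> Bin 2 (now 0.6)
  Item 0.32 -> Bin 2 (now 0.92)
Total bins used = 4

4


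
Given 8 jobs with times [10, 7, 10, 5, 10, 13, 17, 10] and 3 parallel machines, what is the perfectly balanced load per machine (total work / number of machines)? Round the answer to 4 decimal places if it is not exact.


Total processing time = 10 + 7 + 10 + 5 + 10 + 13 + 17 + 10 = 82
Number of machines = 3
Ideal balanced load = 82 / 3 = 27.3333

27.3333


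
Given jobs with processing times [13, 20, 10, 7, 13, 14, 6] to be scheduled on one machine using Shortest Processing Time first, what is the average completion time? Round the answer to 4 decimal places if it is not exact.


Sort jobs by processing time (SPT order): [6, 7, 10, 13, 13, 14, 20]
Compute completion times sequentially:
  Job 1: processing = 6, completes at 6
  Job 2: processing = 7, completes at 13
  Job 3: processing = 10, completes at 23
  Job 4: processing = 13, completes at 36
  Job 5: processing = 13, completes at 49
  Job 6: processing = 14, completes at 63
  Job 7: processing = 20, completes at 83
Sum of completion times = 273
Average completion time = 273/7 = 39.0

39.0


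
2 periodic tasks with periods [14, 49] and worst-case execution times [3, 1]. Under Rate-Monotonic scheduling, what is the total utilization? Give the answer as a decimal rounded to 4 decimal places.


Compute individual utilizations (exact fractions):
  Task 1: C/T = 3/14 (approx. 0.2143)
  Task 2: C/T = 1/49 (approx. 0.0204)
Total utilization U = 3/14 + 1/49 = 23/98
Rounded to 4 decimal places: U = 0.2347
RM (Liu & Layland) bound for 2 tasks = 0.828427; compare with U = 23/98 (approx. 0.234694)
U <= bound, so schedulable by RM sufficient condition.

0.2347


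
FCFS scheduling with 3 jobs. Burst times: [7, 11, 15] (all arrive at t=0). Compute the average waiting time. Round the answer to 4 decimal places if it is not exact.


FCFS order (as given): [7, 11, 15]
Waiting times:
  Job 1: wait = 0
  Job 2: wait = 7
  Job 3: wait = 18
Sum of waiting times = 25
Average waiting time = 25/3 = 8.3333

8.3333


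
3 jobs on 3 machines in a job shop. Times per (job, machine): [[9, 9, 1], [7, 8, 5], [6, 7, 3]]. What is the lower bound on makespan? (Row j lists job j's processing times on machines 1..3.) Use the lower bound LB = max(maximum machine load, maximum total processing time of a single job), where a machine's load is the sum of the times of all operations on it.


Machine loads:
  Machine 1: 9 + 7 + 6 = 22
  Machine 2: 9 + 8 + 7 = 24
  Machine 3: 1 + 5 + 3 = 9
Max machine load = 24
Job totals:
  Job 1: 19
  Job 2: 20
  Job 3: 16
Max job total = 20
Lower bound = max(24, 20) = 24

24


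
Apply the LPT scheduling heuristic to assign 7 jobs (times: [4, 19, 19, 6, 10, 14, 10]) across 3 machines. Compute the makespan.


Sort jobs in decreasing order (LPT): [19, 19, 14, 10, 10, 6, 4]
Assign each job to the least loaded machine:
  Machine 1: jobs [19, 10], load = 29
  Machine 2: jobs [19, 6], load = 25
  Machine 3: jobs [14, 10, 4], load = 28
Makespan = max load = 29

29


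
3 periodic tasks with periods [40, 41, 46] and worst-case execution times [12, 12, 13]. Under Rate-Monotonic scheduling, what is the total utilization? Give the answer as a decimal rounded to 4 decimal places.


Compute individual utilizations (exact fractions):
  Task 1: C/T = 12/40 = 3/10 (approx. 0.3)
  Task 2: C/T = 12/41 (approx. 0.2927)
  Task 3: C/T = 13/46 (approx. 0.2826)
Total utilization U = 3/10 + 12/41 + 13/46 = 4127/4715
Rounded to 4 decimal places: U = 0.8753
RM (Liu & Layland) bound for 3 tasks = 0.779763; compare with U = 4127/4715 (approx. 0.875292)
bound < U <= 1, so the RM sufficient condition is not met (inconclusive; an exact test such as response-time analysis is needed).

0.8753


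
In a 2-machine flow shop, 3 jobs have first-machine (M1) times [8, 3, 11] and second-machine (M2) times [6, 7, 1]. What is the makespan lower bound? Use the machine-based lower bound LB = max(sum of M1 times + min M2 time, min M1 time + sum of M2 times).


LB1 = sum(M1 times) + min(M2 times) = 22 + 1 = 23
LB2 = min(M1 times) + sum(M2 times) = 3 + 14 = 17
Lower bound = max(LB1, LB2) = max(23, 17) = 23

23


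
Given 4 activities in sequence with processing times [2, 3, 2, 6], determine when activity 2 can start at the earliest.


Activity 2 starts after activities 1 through 1 complete.
Predecessor durations: [2]
ES = 2 = 2

2


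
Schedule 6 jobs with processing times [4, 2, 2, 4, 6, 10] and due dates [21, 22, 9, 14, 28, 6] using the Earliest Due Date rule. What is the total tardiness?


Sort by due date (EDD order): [(10, 6), (2, 9), (4, 14), (4, 21), (2, 22), (6, 28)]
Compute completion times and tardiness:
  Job 1: p=10, d=6, C=10, tardiness=max(0,10-6)=4
  Job 2: p=2, d=9, C=12, tardiness=max(0,12-9)=3
  Job 3: p=4, d=14, C=16, tardiness=max(0,16-14)=2
  Job 4: p=4, d=21, C=20, tardiness=max(0,20-21)=0
  Job 5: p=2, d=22, C=22, tardiness=max(0,22-22)=0
  Job 6: p=6, d=28, C=28, tardiness=max(0,28-28)=0
Total tardiness = 9

9


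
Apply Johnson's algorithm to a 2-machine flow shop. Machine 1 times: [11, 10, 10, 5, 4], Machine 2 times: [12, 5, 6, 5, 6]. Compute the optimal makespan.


Apply Johnson's rule:
  Group 1 (a <= b): [(5, 4, 6), (4, 5, 5), (1, 11, 12)]
  Group 2 (a > b): [(3, 10, 6), (2, 10, 5)]
Optimal job order: [5, 4, 1, 3, 2]
Schedule:
  Job 5: M1 done at 4, M2 done at 10
  Job 4: M1 done at 9, M2 done at 15
  Job 1: M1 done at 20, M2 done at 32
  Job 3: M1 done at 30, M2 done at 38
  Job 2: M1 done at 40, M2 done at 45
Makespan = 45

45


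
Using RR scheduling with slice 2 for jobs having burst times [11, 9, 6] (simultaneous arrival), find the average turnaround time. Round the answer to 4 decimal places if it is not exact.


Time quantum = 2
Execution trace:
  J1 runs 2 units, time = 2
  J2 runs 2 units, time = 4
  J3 runs 2 units, time = 6
  J1 runs 2 units, time = 8
  J2 runs 2 units, time = 10
  J3 runs 2 units, time = 12
  J1 runs 2 units, time = 14
  J2 runs 2 units, time = 16
  J3 runs 2 units, time = 18
  J1 runs 2 units, time = 20
  J2 runs 2 units, time = 22
  J1 runs 2 units, time = 24
  J2 runs 1 units, time = 25
  J1 runs 1 units, time = 26
Finish times: [26, 25, 18]
Average turnaround = 69/3 = 23.0

23.0


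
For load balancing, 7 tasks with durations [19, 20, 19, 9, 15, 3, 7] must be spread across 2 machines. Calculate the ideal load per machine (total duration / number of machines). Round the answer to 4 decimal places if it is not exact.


Total processing time = 19 + 20 + 19 + 9 + 15 + 3 + 7 = 92
Number of machines = 2
Ideal balanced load = 92 / 2 = 46.0

46.0


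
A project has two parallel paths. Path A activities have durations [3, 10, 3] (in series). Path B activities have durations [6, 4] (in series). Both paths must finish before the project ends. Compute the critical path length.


Path A total = 3 + 10 + 3 = 16
Path B total = 6 + 4 = 10
Critical path = longest path = max(16, 10) = 16

16


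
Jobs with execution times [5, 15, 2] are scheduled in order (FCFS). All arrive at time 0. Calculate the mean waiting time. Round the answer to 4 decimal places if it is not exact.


FCFS order (as given): [5, 15, 2]
Waiting times:
  Job 1: wait = 0
  Job 2: wait = 5
  Job 3: wait = 20
Sum of waiting times = 25
Average waiting time = 25/3 = 8.3333

8.3333


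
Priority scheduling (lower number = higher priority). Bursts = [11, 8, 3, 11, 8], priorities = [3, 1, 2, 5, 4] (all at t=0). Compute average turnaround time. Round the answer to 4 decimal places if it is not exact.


Sort by priority (ascending = highest first):
Order: [(1, 8), (2, 3), (3, 11), (4, 8), (5, 11)]
Completion times:
  Priority 1, burst=8, C=8
  Priority 2, burst=3, C=11
  Priority 3, burst=11, C=22
  Priority 4, burst=8, C=30
  Priority 5, burst=11, C=41
Average turnaround = 112/5 = 22.4

22.4


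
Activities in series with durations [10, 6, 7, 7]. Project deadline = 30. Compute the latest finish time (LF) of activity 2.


LF(activity 2) = deadline - sum of successor durations
Successors: activities 3 through 4 with durations [7, 7]
Sum of successor durations = 14
LF = 30 - 14 = 16

16


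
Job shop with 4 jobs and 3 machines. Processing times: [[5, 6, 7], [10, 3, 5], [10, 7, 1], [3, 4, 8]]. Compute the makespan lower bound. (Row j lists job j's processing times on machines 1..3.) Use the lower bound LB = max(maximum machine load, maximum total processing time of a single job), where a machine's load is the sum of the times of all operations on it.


Machine loads:
  Machine 1: 5 + 10 + 10 + 3 = 28
  Machine 2: 6 + 3 + 7 + 4 = 20
  Machine 3: 7 + 5 + 1 + 8 = 21
Max machine load = 28
Job totals:
  Job 1: 18
  Job 2: 18
  Job 3: 18
  Job 4: 15
Max job total = 18
Lower bound = max(28, 18) = 28

28


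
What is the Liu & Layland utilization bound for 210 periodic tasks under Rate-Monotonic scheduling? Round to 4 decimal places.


Compute 2^(1/210) = 1.0033061542
Subtract 1: 1.0033061542 - 1 = 0.0033061542
Multiply by n: 210 * 0.0033061542 = 0.6942923820
Round to 4 dp: 0.6943

0.6943


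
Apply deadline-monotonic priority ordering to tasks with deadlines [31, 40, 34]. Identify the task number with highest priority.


Sort tasks by relative deadline (ascending):
  Task 1: deadline = 31
  Task 3: deadline = 34
  Task 2: deadline = 40
Priority order (highest first): [1, 3, 2]
Highest priority task = 1

1


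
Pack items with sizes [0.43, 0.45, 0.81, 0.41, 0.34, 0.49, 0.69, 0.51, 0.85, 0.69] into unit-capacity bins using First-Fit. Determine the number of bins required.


Place items sequentially using First-Fit:
  Item 0.43 -> new Bin 1
  Item 0.45 -> Bin 1 (now 0.88)
  Item 0.81 -> new Bin 2
  Item 0.41 -> new Bin 3
  Item 0.34 -> Bin 3 (now 0.75)
  Item 0.49 -> new Bin 4
  Item 0.69 -> new Bin 5
  Item 0.51 -> Bin 4 (now 1.0)
  Item 0.85 -> new Bin 6
  Item 0.69 -> new Bin 7
Total bins used = 7

7


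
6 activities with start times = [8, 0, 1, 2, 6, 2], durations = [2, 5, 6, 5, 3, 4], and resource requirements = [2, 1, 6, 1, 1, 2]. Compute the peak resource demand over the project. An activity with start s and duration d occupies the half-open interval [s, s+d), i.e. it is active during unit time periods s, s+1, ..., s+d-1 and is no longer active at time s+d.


Each activity i is active on [start_i, start_i + duration_i).
Compute total resource usage per time slot:
  t=0: active resources = [1], total = 1
  t=1: active resources = [1, 6], total = 7
  t=2: active resources = [1, 6, 1, 2], total = 10
  t=3: active resources = [1, 6, 1, 2], total = 10
  t=4: active resources = [1, 6, 1, 2], total = 10
  t=5: active resources = [6, 1, 2], total = 9
  t=6: active resources = [6, 1, 1], total = 8
  t=7: active resources = [1], total = 1
  t=8: active resources = [2, 1], total = 3
  t=9: active resources = [2], total = 2
Peak resource demand = 10

10


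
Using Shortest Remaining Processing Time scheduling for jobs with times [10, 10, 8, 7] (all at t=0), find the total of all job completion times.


Since all jobs arrive at t=0, SRPT equals SPT ordering.
SPT order: [7, 8, 10, 10]
Completion times:
  Job 1: p=7, C=7
  Job 2: p=8, C=15
  Job 3: p=10, C=25
  Job 4: p=10, C=35
Total completion time = 7 + 15 + 25 + 35 = 82

82


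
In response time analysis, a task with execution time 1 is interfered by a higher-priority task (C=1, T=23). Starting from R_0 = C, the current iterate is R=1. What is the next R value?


R_next = C + ceil(R_prev / T_hp) * C_hp
ceil(1 / 23) = ceil(0.0435) = 1
Interference = 1 * 1 = 1
R_next = 1 + 1 = 2

2


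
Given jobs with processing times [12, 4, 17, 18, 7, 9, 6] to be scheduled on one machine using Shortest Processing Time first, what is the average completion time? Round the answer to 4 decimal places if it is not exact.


Sort jobs by processing time (SPT order): [4, 6, 7, 9, 12, 17, 18]
Compute completion times sequentially:
  Job 1: processing = 4, completes at 4
  Job 2: processing = 6, completes at 10
  Job 3: processing = 7, completes at 17
  Job 4: processing = 9, completes at 26
  Job 5: processing = 12, completes at 38
  Job 6: processing = 17, completes at 55
  Job 7: processing = 18, completes at 73
Sum of completion times = 223
Average completion time = 223/7 = 31.8571

31.8571


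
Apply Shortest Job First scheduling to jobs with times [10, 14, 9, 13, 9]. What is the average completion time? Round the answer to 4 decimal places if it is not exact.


SJF order (ascending): [9, 9, 10, 13, 14]
Completion times:
  Job 1: burst=9, C=9
  Job 2: burst=9, C=18
  Job 3: burst=10, C=28
  Job 4: burst=13, C=41
  Job 5: burst=14, C=55
Average completion = 151/5 = 30.2

30.2


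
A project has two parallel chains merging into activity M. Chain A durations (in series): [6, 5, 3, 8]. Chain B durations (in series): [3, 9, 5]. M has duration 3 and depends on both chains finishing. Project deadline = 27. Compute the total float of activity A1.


Forward pass: ES(A1) = sum of predecessors on chain A = 0
EF = ES + duration = 0 + 6 = 6
Backward pass: LF(M) = deadline = 27; LS(M) = 27 - 3 = 24
LF(A1) = LS(M) - sum(successors on chain A) = 24 - 16 = 8
LS = LF - duration = 8 - 6 = 2
Total float = LS - ES = 2 - 0 = 2

2


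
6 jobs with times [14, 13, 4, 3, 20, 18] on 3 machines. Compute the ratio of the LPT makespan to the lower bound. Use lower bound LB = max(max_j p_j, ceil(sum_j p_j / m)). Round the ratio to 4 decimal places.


LPT order: [20, 18, 14, 13, 4, 3]
Machine loads after assignment: [23, 22, 27]
LPT makespan = 27
Lower bound = max(max_job, ceil(total/3)) = max(20, 24) = 24
Ratio = 27 / 24 = 1.125

1.125


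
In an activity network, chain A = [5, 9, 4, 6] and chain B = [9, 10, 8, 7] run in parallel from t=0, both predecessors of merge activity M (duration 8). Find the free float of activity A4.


ES(A4) = sum of predecessors on chain A = 18
EF(A4) = ES + duration = 18 + 6 = 24
Successor of A4 is M. ES(M) = max(sum(A), sum(B)) = max(24, 34) = 34
Free float = ES(successor) - EF(current) = 34 - 24 = 10

10


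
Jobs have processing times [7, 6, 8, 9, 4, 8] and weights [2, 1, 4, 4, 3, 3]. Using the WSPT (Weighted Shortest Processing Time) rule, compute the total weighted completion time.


Compute p/w ratios and sort ascending (WSPT): [(4, 3), (8, 4), (9, 4), (8, 3), (7, 2), (6, 1)]
Compute weighted completion times:
  Job (p=4,w=3): C=4, w*C=3*4=12
  Job (p=8,w=4): C=12, w*C=4*12=48
  Job (p=9,w=4): C=21, w*C=4*21=84
  Job (p=8,w=3): C=29, w*C=3*29=87
  Job (p=7,w=2): C=36, w*C=2*36=72
  Job (p=6,w=1): C=42, w*C=1*42=42
Total weighted completion time = 345

345


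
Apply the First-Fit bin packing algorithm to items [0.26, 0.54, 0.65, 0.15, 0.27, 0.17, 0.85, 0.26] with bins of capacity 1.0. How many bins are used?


Place items sequentially using First-Fit:
  Item 0.26 -> new Bin 1
  Item 0.54 -> Bin 1 (now 0.8)
  Item 0.65 -> new Bin 2
  Item 0.15 -> Bin 1 (now 0.95)
  Item 0.27 -> Bin 2 (now 0.92)
  Item 0.17 -> new Bin 3
  Item 0.85 -> new Bin 4
  Item 0.26 -> Bin 3 (now 0.43)
Total bins used = 4

4


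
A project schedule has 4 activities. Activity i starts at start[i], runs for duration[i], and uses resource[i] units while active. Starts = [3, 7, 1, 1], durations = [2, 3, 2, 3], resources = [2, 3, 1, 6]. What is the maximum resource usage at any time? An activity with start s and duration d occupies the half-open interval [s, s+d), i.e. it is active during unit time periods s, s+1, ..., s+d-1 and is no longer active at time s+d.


Each activity i is active on [start_i, start_i + duration_i).
Compute total resource usage per time slot:
  t=0: active resources = [], total = 0
  t=1: active resources = [1, 6], total = 7
  t=2: active resources = [1, 6], total = 7
  t=3: active resources = [2, 6], total = 8
  t=4: active resources = [2], total = 2
  t=5: active resources = [], total = 0
  t=6: active resources = [], total = 0
  t=7: active resources = [3], total = 3
  t=8: active resources = [3], total = 3
  t=9: active resources = [3], total = 3
Peak resource demand = 8

8


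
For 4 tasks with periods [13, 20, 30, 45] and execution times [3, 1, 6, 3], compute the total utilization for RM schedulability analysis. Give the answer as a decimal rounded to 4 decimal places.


Compute individual utilizations (exact fractions):
  Task 1: C/T = 3/13 (approx. 0.2308)
  Task 2: C/T = 1/20 (approx. 0.05)
  Task 3: C/T = 6/30 = 1/5 (approx. 0.2)
  Task 4: C/T = 3/45 = 1/15 (approx. 0.0667)
Total utilization U = 3/13 + 1/20 + 1/5 + 1/15 = 427/780
Rounded to 4 decimal places: U = 0.5474
RM (Liu & Layland) bound for 4 tasks = 0.756828; compare with U = 427/780 (approx. 0.547436)
U <= bound, so schedulable by RM sufficient condition.

0.5474


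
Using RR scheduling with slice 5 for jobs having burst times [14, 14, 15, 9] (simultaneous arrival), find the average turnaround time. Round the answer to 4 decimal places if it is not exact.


Time quantum = 5
Execution trace:
  J1 runs 5 units, time = 5
  J2 runs 5 units, time = 10
  J3 runs 5 units, time = 15
  J4 runs 5 units, time = 20
  J1 runs 5 units, time = 25
  J2 runs 5 units, time = 30
  J3 runs 5 units, time = 35
  J4 runs 4 units, time = 39
  J1 runs 4 units, time = 43
  J2 runs 4 units, time = 47
  J3 runs 5 units, time = 52
Finish times: [43, 47, 52, 39]
Average turnaround = 181/4 = 45.25

45.25


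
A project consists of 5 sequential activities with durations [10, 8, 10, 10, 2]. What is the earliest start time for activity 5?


Activity 5 starts after activities 1 through 4 complete.
Predecessor durations: [10, 8, 10, 10]
ES = 10 + 8 + 10 + 10 = 38

38


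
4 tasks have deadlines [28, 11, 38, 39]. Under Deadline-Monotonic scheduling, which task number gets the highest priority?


Sort tasks by relative deadline (ascending):
  Task 2: deadline = 11
  Task 1: deadline = 28
  Task 3: deadline = 38
  Task 4: deadline = 39
Priority order (highest first): [2, 1, 3, 4]
Highest priority task = 2

2


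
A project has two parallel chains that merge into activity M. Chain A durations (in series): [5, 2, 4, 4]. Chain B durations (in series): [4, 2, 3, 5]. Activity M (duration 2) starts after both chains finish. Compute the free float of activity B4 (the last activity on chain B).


ES(B4) = sum of predecessors on chain B = 9
EF(B4) = ES + duration = 9 + 5 = 14
Successor of B4 is M. ES(M) = max(sum(A), sum(B)) = max(15, 14) = 15
Free float = ES(successor) - EF(current) = 15 - 14 = 1

1


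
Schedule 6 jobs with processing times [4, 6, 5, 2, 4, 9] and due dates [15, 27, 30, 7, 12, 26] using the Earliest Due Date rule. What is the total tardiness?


Sort by due date (EDD order): [(2, 7), (4, 12), (4, 15), (9, 26), (6, 27), (5, 30)]
Compute completion times and tardiness:
  Job 1: p=2, d=7, C=2, tardiness=max(0,2-7)=0
  Job 2: p=4, d=12, C=6, tardiness=max(0,6-12)=0
  Job 3: p=4, d=15, C=10, tardiness=max(0,10-15)=0
  Job 4: p=9, d=26, C=19, tardiness=max(0,19-26)=0
  Job 5: p=6, d=27, C=25, tardiness=max(0,25-27)=0
  Job 6: p=5, d=30, C=30, tardiness=max(0,30-30)=0
Total tardiness = 0

0


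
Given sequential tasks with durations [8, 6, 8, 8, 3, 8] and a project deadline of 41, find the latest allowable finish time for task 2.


LF(activity 2) = deadline - sum of successor durations
Successors: activities 3 through 6 with durations [8, 8, 3, 8]
Sum of successor durations = 27
LF = 41 - 27 = 14

14


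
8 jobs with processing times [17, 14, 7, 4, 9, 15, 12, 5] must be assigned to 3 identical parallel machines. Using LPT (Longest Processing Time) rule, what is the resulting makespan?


Sort jobs in decreasing order (LPT): [17, 15, 14, 12, 9, 7, 5, 4]
Assign each job to the least loaded machine:
  Machine 1: jobs [17, 7, 5], load = 29
  Machine 2: jobs [15, 9, 4], load = 28
  Machine 3: jobs [14, 12], load = 26
Makespan = max load = 29

29


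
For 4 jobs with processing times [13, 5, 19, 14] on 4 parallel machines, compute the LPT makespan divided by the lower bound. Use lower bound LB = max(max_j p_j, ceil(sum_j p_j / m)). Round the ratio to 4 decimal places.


LPT order: [19, 14, 13, 5]
Machine loads after assignment: [19, 14, 13, 5]
LPT makespan = 19
Lower bound = max(max_job, ceil(total/4)) = max(19, 13) = 19
Ratio = 19 / 19 = 1.0

1.0


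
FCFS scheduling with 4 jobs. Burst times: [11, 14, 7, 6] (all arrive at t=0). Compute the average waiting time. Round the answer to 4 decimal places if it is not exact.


FCFS order (as given): [11, 14, 7, 6]
Waiting times:
  Job 1: wait = 0
  Job 2: wait = 11
  Job 3: wait = 25
  Job 4: wait = 32
Sum of waiting times = 68
Average waiting time = 68/4 = 17.0

17.0


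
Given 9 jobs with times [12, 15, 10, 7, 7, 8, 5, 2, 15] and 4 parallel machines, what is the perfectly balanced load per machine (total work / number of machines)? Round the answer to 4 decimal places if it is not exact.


Total processing time = 12 + 15 + 10 + 7 + 7 + 8 + 5 + 2 + 15 = 81
Number of machines = 4
Ideal balanced load = 81 / 4 = 20.25

20.25


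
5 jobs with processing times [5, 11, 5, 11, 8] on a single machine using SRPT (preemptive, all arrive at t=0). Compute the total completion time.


Since all jobs arrive at t=0, SRPT equals SPT ordering.
SPT order: [5, 5, 8, 11, 11]
Completion times:
  Job 1: p=5, C=5
  Job 2: p=5, C=10
  Job 3: p=8, C=18
  Job 4: p=11, C=29
  Job 5: p=11, C=40
Total completion time = 5 + 10 + 18 + 29 + 40 = 102

102


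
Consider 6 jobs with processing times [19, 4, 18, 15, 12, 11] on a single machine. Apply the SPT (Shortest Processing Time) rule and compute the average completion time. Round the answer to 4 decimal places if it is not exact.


Sort jobs by processing time (SPT order): [4, 11, 12, 15, 18, 19]
Compute completion times sequentially:
  Job 1: processing = 4, completes at 4
  Job 2: processing = 11, completes at 15
  Job 3: processing = 12, completes at 27
  Job 4: processing = 15, completes at 42
  Job 5: processing = 18, completes at 60
  Job 6: processing = 19, completes at 79
Sum of completion times = 227
Average completion time = 227/6 = 37.8333

37.8333


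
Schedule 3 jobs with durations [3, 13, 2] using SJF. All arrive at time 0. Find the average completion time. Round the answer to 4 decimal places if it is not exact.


SJF order (ascending): [2, 3, 13]
Completion times:
  Job 1: burst=2, C=2
  Job 2: burst=3, C=5
  Job 3: burst=13, C=18
Average completion = 25/3 = 8.3333

8.3333


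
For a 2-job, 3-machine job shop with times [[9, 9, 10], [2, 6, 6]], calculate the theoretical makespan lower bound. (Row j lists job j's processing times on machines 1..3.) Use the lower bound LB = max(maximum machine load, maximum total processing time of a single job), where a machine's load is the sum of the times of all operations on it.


Machine loads:
  Machine 1: 9 + 2 = 11
  Machine 2: 9 + 6 = 15
  Machine 3: 10 + 6 = 16
Max machine load = 16
Job totals:
  Job 1: 28
  Job 2: 14
Max job total = 28
Lower bound = max(16, 28) = 28

28


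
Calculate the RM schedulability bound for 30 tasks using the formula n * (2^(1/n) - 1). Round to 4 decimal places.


Compute 2^(1/30) = 1.0233738920
Subtract 1: 1.0233738920 - 1 = 0.0233738920
Multiply by n: 30 * 0.0233738920 = 0.7012167600
Round to 4 dp: 0.7012

0.7012


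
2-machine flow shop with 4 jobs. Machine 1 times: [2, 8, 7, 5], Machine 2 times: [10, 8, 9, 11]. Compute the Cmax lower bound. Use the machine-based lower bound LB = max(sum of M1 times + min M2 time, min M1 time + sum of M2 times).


LB1 = sum(M1 times) + min(M2 times) = 22 + 8 = 30
LB2 = min(M1 times) + sum(M2 times) = 2 + 38 = 40
Lower bound = max(LB1, LB2) = max(30, 40) = 40

40


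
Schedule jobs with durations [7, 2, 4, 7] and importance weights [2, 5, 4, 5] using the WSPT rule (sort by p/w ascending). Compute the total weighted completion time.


Compute p/w ratios and sort ascending (WSPT): [(2, 5), (4, 4), (7, 5), (7, 2)]
Compute weighted completion times:
  Job (p=2,w=5): C=2, w*C=5*2=10
  Job (p=4,w=4): C=6, w*C=4*6=24
  Job (p=7,w=5): C=13, w*C=5*13=65
  Job (p=7,w=2): C=20, w*C=2*20=40
Total weighted completion time = 139

139


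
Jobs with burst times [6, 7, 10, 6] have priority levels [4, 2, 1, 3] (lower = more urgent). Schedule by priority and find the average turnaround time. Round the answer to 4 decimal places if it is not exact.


Sort by priority (ascending = highest first):
Order: [(1, 10), (2, 7), (3, 6), (4, 6)]
Completion times:
  Priority 1, burst=10, C=10
  Priority 2, burst=7, C=17
  Priority 3, burst=6, C=23
  Priority 4, burst=6, C=29
Average turnaround = 79/4 = 19.75

19.75


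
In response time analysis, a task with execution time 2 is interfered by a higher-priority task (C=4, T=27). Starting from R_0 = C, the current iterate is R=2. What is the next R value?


R_next = C + ceil(R_prev / T_hp) * C_hp
ceil(2 / 27) = ceil(0.0741) = 1
Interference = 1 * 4 = 4
R_next = 2 + 4 = 6

6


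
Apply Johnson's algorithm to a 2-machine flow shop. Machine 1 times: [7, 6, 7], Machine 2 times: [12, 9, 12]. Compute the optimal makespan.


Apply Johnson's rule:
  Group 1 (a <= b): [(2, 6, 9), (1, 7, 12), (3, 7, 12)]
  Group 2 (a > b): []
Optimal job order: [2, 1, 3]
Schedule:
  Job 2: M1 done at 6, M2 done at 15
  Job 1: M1 done at 13, M2 done at 27
  Job 3: M1 done at 20, M2 done at 39
Makespan = 39

39


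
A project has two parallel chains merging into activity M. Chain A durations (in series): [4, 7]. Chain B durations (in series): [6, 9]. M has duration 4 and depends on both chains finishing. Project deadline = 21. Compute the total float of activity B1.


Forward pass: ES(B1) = sum of predecessors on chain B = 0
EF = ES + duration = 0 + 6 = 6
Backward pass: LF(M) = deadline = 21; LS(M) = 21 - 4 = 17
LF(B1) = LS(M) - sum(successors on chain B) = 17 - 9 = 8
LS = LF - duration = 8 - 6 = 2
Total float = LS - ES = 2 - 0 = 2

2


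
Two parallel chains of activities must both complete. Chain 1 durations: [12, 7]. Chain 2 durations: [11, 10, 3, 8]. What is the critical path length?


Path A total = 12 + 7 = 19
Path B total = 11 + 10 + 3 + 8 = 32
Critical path = longest path = max(19, 32) = 32

32


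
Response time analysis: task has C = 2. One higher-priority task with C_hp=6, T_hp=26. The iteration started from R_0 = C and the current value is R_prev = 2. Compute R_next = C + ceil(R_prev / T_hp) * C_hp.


R_next = C + ceil(R_prev / T_hp) * C_hp
ceil(2 / 26) = ceil(0.0769) = 1
Interference = 1 * 6 = 6
R_next = 2 + 6 = 8

8


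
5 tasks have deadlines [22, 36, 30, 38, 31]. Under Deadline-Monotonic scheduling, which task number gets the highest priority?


Sort tasks by relative deadline (ascending):
  Task 1: deadline = 22
  Task 3: deadline = 30
  Task 5: deadline = 31
  Task 2: deadline = 36
  Task 4: deadline = 38
Priority order (highest first): [1, 3, 5, 2, 4]
Highest priority task = 1

1


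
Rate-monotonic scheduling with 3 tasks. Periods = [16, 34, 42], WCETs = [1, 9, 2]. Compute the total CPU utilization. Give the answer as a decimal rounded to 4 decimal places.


Compute individual utilizations (exact fractions):
  Task 1: C/T = 1/16 (approx. 0.0625)
  Task 2: C/T = 9/34 (approx. 0.2647)
  Task 3: C/T = 2/42 = 1/21 (approx. 0.0476)
Total utilization U = 1/16 + 9/34 + 1/21 = 2141/5712
Rounded to 4 decimal places: U = 0.3748
RM (Liu & Layland) bound for 3 tasks = 0.779763; compare with U = 2141/5712 (approx. 0.374825)
U <= bound, so schedulable by RM sufficient condition.

0.3748


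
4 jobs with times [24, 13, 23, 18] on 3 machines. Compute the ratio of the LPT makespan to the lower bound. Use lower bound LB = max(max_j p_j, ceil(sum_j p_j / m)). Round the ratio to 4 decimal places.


LPT order: [24, 23, 18, 13]
Machine loads after assignment: [24, 23, 31]
LPT makespan = 31
Lower bound = max(max_job, ceil(total/3)) = max(24, 26) = 26
Ratio = 31 / 26 = 1.1923

1.1923


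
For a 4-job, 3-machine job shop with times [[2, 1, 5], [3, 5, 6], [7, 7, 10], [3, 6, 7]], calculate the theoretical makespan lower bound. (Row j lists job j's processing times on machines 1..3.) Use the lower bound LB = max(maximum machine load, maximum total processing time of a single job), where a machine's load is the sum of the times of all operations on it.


Machine loads:
  Machine 1: 2 + 3 + 7 + 3 = 15
  Machine 2: 1 + 5 + 7 + 6 = 19
  Machine 3: 5 + 6 + 10 + 7 = 28
Max machine load = 28
Job totals:
  Job 1: 8
  Job 2: 14
  Job 3: 24
  Job 4: 16
Max job total = 24
Lower bound = max(28, 24) = 28

28


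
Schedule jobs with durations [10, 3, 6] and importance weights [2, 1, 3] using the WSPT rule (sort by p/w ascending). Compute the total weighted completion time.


Compute p/w ratios and sort ascending (WSPT): [(6, 3), (3, 1), (10, 2)]
Compute weighted completion times:
  Job (p=6,w=3): C=6, w*C=3*6=18
  Job (p=3,w=1): C=9, w*C=1*9=9
  Job (p=10,w=2): C=19, w*C=2*19=38
Total weighted completion time = 65

65


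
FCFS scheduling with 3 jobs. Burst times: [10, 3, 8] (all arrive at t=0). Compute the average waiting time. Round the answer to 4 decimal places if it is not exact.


FCFS order (as given): [10, 3, 8]
Waiting times:
  Job 1: wait = 0
  Job 2: wait = 10
  Job 3: wait = 13
Sum of waiting times = 23
Average waiting time = 23/3 = 7.6667

7.6667


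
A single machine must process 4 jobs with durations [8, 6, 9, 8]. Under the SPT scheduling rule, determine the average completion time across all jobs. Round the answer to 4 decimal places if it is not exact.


Sort jobs by processing time (SPT order): [6, 8, 8, 9]
Compute completion times sequentially:
  Job 1: processing = 6, completes at 6
  Job 2: processing = 8, completes at 14
  Job 3: processing = 8, completes at 22
  Job 4: processing = 9, completes at 31
Sum of completion times = 73
Average completion time = 73/4 = 18.25

18.25


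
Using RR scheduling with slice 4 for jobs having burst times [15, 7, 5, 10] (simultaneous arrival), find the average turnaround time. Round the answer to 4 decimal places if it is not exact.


Time quantum = 4
Execution trace:
  J1 runs 4 units, time = 4
  J2 runs 4 units, time = 8
  J3 runs 4 units, time = 12
  J4 runs 4 units, time = 16
  J1 runs 4 units, time = 20
  J2 runs 3 units, time = 23
  J3 runs 1 units, time = 24
  J4 runs 4 units, time = 28
  J1 runs 4 units, time = 32
  J4 runs 2 units, time = 34
  J1 runs 3 units, time = 37
Finish times: [37, 23, 24, 34]
Average turnaround = 118/4 = 29.5

29.5


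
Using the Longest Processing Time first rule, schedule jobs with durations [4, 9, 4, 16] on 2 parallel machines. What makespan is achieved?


Sort jobs in decreasing order (LPT): [16, 9, 4, 4]
Assign each job to the least loaded machine:
  Machine 1: jobs [16], load = 16
  Machine 2: jobs [9, 4, 4], load = 17
Makespan = max load = 17

17


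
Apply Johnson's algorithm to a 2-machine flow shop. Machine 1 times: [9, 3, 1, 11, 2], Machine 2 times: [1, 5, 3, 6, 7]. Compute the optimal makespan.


Apply Johnson's rule:
  Group 1 (a <= b): [(3, 1, 3), (5, 2, 7), (2, 3, 5)]
  Group 2 (a > b): [(4, 11, 6), (1, 9, 1)]
Optimal job order: [3, 5, 2, 4, 1]
Schedule:
  Job 3: M1 done at 1, M2 done at 4
  Job 5: M1 done at 3, M2 done at 11
  Job 2: M1 done at 6, M2 done at 16
  Job 4: M1 done at 17, M2 done at 23
  Job 1: M1 done at 26, M2 done at 27
Makespan = 27

27


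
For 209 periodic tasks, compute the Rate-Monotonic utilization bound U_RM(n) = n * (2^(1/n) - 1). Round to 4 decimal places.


Compute 2^(1/209) = 1.0033219993
Subtract 1: 1.0033219993 - 1 = 0.0033219993
Multiply by n: 209 * 0.0033219993 = 0.6942978537
Round to 4 dp: 0.6943

0.6943


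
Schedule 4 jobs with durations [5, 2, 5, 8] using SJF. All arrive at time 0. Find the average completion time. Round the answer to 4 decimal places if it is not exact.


SJF order (ascending): [2, 5, 5, 8]
Completion times:
  Job 1: burst=2, C=2
  Job 2: burst=5, C=7
  Job 3: burst=5, C=12
  Job 4: burst=8, C=20
Average completion = 41/4 = 10.25

10.25
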